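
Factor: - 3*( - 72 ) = 216 =2^3 * 3^3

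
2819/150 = 18 + 119/150 = 18.79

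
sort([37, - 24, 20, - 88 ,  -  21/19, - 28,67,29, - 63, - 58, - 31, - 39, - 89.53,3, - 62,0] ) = [ - 89.53, - 88,-63, - 62, - 58, - 39, - 31, - 28, - 24, - 21/19, 0, 3, 20, 29, 37,67] 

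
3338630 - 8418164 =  - 5079534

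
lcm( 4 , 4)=4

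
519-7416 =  - 6897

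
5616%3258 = 2358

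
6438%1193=473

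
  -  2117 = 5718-7835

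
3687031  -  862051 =2824980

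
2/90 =1/45 = 0.02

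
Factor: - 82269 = -3^3 * 11^1*277^1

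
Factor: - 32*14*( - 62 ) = 27776 = 2^7*7^1*31^1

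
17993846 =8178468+9815378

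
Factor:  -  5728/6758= -2864/3379 = - 2^4 *31^( - 1)*109^(  -  1) * 179^1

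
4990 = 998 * 5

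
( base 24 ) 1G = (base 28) 1c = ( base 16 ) 28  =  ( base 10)40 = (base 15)2A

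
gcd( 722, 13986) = 2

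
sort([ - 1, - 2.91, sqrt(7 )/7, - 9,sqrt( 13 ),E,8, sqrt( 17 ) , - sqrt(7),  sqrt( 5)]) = [ - 9,  -  2.91, - sqrt( 7 ) ,-1, sqrt( 7 )/7,  sqrt (5),E , sqrt(13),sqrt( 17 ),  8 ] 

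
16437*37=608169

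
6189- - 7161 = 13350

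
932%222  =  44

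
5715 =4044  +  1671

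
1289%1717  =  1289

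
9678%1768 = 838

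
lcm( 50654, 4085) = 253270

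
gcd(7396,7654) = 86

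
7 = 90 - 83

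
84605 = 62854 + 21751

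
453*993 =449829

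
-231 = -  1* 231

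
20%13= 7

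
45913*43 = 1974259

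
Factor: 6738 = 2^1*3^1*1123^1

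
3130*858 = 2685540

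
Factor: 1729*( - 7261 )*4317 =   -  3^1*7^1*13^1*19^1*53^1*137^1*1439^1 = - 54196779273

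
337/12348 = 337/12348 = 0.03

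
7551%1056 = 159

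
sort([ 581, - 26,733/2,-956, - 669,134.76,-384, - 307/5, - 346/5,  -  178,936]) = [ - 956, - 669,  -  384, - 178, - 346/5, - 307/5,-26,  134.76, 733/2, 581, 936]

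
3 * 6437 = 19311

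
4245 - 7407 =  - 3162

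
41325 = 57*725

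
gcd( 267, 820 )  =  1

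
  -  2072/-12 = 172  +  2/3 = 172.67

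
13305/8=1663 + 1/8 = 1663.12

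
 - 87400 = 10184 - 97584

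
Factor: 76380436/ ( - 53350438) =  - 2^1*11^1 * 79^( - 1) *337661^( - 1) *1735919^1= - 38190218/26675219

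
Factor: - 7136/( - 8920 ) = 2^2*5^ ( - 1) = 4/5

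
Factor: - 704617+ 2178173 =2^2*7^1*52627^1 = 1473556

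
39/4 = 39/4 = 9.75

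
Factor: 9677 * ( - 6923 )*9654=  - 2^1*3^1*7^1 * 23^1*43^1 * 1609^1*9677^1 = -646758830634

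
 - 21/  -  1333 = 21/1333 = 0.02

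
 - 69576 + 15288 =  - 54288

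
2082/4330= 1041/2165 = 0.48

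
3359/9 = 3359/9 = 373.22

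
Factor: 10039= 10039^1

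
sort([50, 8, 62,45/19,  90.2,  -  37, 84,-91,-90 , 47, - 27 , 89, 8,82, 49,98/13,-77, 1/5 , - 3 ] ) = [  -  91, - 90 ,-77 ,  -  37 , - 27, - 3, 1/5,45/19, 98/13, 8, 8, 47,49,50,62, 82, 84, 89,  90.2]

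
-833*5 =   -  4165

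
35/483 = 5/69  =  0.07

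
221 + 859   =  1080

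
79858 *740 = 59094920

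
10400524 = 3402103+6998421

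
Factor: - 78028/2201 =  - 2^2*31^( - 1)*71^ ( - 1) * 19507^1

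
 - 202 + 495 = 293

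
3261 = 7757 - 4496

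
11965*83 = 993095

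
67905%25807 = 16291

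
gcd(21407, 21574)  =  1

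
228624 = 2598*88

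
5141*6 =30846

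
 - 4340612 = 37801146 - 42141758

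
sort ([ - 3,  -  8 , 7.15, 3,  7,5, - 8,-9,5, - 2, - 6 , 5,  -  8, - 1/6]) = [ - 9,  -  8, - 8, - 8, - 6, - 3,-2 ,  -  1/6,3, 5, 5, 5 , 7 , 7.15] 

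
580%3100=580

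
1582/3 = 1582/3 =527.33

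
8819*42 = 370398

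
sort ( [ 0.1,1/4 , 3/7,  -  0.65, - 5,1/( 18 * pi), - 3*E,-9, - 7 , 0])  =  [  -  9, - 3 * E,-7,- 5,- 0.65 , 0 , 1/( 18 * pi), 0.1,1/4, 3/7]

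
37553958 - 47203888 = -9649930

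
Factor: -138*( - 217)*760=22758960 = 2^4*3^1*5^1*7^1 * 19^1*23^1*31^1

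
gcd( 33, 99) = 33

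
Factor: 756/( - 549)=  -  84/61 = -2^2 * 3^1*7^1 * 61^ ( - 1)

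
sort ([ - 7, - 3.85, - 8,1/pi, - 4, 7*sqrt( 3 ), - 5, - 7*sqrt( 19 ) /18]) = [-8, - 7,-5, - 4, - 3.85, - 7*sqrt ( 19 ) /18,  1/pi  ,  7*sqrt(3 )]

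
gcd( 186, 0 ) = 186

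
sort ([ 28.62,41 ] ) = [28.62,41]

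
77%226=77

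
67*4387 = 293929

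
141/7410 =47/2470=0.02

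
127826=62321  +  65505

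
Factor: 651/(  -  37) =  - 3^1*7^1*31^1*37^( - 1) 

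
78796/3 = 78796/3 = 26265.33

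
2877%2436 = 441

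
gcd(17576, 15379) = 2197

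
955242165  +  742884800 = 1698126965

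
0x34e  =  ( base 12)5A6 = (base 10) 846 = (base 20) 226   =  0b1101001110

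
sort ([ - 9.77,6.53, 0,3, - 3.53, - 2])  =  [ - 9.77, - 3.53, - 2, 0, 3, 6.53] 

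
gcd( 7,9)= 1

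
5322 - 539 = 4783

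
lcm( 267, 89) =267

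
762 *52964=40358568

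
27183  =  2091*13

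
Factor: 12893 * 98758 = 2^1*11^1*67^2 *12893^1 = 1273286894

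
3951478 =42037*94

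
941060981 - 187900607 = 753160374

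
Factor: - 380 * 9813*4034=- 2^3*3^1*5^1 * 19^1 *2017^1*3271^1 = - 15042543960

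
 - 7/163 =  - 1+ 156/163  =  - 0.04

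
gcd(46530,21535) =5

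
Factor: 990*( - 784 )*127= - 2^5*3^2*5^1*7^2* 11^1*127^1 =- 98572320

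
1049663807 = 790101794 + 259562013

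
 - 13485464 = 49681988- 63167452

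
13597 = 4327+9270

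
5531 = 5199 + 332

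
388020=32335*12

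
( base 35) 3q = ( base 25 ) 56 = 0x83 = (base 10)131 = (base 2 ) 10000011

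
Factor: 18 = 2^1*3^2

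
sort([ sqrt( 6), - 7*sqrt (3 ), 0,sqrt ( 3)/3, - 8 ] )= [ - 7* sqrt( 3) , - 8,0,sqrt(3 )/3,  sqrt(6) ]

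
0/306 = 0 =0.00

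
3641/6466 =3641/6466 = 0.56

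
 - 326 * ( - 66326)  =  21622276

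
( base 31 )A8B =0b10011010001101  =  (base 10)9869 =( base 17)2029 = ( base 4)2122031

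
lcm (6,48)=48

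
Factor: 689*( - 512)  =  -2^9 * 13^1* 53^1 = -352768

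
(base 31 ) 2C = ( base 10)74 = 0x4A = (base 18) 42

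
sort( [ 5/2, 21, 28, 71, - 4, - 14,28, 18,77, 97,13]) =[-14 ,-4,5/2, 13,18, 21 , 28, 28, 71,77, 97]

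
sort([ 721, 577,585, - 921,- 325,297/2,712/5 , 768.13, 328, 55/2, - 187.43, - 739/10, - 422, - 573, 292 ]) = [ - 921,-573, - 422, - 325, - 187.43 , - 739/10,55/2, 712/5,297/2,292, 328, 577  ,  585 , 721,768.13]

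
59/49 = 1  +  10/49  =  1.20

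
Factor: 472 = 2^3*59^1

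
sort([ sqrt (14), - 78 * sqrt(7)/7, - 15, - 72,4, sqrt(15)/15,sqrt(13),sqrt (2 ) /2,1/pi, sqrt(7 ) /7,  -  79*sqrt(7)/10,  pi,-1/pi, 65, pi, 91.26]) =[ - 72 , - 78*sqrt( 7 ) /7, - 79*sqrt(7)/10, - 15, - 1/pi,sqrt( 15)/15, 1/pi,sqrt(7) /7 , sqrt( 2) /2, pi,pi,sqrt(13 ),sqrt(14),4, 65,91.26]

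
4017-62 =3955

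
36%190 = 36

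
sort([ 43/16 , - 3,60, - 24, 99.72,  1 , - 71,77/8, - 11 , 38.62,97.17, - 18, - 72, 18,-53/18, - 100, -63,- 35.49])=[ - 100,- 72, - 71, - 63, - 35.49, - 24,  -  18, - 11, - 3, - 53/18,  1,43/16,77/8,  18,38.62, 60, 97.17 , 99.72]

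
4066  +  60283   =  64349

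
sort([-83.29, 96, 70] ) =[-83.29,70,96]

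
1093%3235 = 1093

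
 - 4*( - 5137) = 20548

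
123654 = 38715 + 84939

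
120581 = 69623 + 50958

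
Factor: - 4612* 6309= - 29097108 = - 2^2 * 3^2*701^1*1153^1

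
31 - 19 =12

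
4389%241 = 51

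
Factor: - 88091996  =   - 2^2*22022999^1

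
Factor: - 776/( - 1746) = 2^2*3^( - 2) =4/9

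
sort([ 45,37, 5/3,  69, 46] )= [ 5/3, 37,45,46, 69]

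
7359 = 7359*1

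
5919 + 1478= 7397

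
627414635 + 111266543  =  738681178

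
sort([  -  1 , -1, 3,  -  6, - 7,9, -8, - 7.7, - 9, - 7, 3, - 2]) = [-9, - 8, - 7.7, - 7, - 7, -6, - 2, - 1,-1, 3,  3,9]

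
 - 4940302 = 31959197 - 36899499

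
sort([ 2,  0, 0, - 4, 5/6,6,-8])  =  [ - 8, - 4, 0, 0,5/6, 2 , 6] 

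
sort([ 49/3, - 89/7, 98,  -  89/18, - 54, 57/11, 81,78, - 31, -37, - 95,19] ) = [-95,  -  54, - 37, - 31, - 89/7, - 89/18, 57/11, 49/3, 19,  78, 81, 98] 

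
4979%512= 371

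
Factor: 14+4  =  18  =  2^1*3^2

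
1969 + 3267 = 5236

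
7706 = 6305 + 1401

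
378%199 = 179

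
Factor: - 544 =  - 2^5*17^1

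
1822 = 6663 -4841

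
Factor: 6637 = 6637^1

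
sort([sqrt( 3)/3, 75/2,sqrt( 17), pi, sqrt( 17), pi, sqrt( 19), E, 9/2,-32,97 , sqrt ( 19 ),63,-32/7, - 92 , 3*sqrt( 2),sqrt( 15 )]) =[-92, - 32,-32/7, sqrt( 3 )/3,E,pi,pi, sqrt( 15), sqrt( 17),sqrt(17), 3*sqrt(2 ), sqrt(19),sqrt (19), 9/2, 75/2, 63, 97 ] 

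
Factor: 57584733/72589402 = 2^( -1) *3^1 * 19194911^1*36294701^ (  -  1)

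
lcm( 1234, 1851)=3702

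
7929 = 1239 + 6690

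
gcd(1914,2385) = 3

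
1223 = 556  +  667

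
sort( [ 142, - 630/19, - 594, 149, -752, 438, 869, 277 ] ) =[ - 752, - 594, - 630/19 , 142,149,277, 438, 869 ]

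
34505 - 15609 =18896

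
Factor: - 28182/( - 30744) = 2^( - 2 ) * 3^( - 1 )*11^1 = 11/12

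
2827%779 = 490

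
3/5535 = 1/1845= 0.00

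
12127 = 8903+3224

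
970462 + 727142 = 1697604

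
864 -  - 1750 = 2614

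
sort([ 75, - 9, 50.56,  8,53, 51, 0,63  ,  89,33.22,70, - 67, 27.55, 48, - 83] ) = [ - 83, - 67,-9,0, 8 , 27.55, 33.22,48, 50.56, 51, 53,  63, 70, 75,89]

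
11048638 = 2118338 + 8930300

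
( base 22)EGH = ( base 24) c9h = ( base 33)6IH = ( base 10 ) 7145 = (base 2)1101111101001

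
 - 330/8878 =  - 165/4439 = - 0.04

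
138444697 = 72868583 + 65576114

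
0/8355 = 0 = 0.00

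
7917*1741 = 13783497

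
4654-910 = 3744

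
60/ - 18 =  - 4 + 2/3 = - 3.33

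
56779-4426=52353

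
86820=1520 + 85300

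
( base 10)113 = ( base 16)71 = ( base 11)a3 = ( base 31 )3K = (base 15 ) 78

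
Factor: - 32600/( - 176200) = 163/881 = 163^1*881^(-1 )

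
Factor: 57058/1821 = 2^1*3^(  -  1 )*47^1 = 94/3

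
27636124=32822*842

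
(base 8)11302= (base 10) 4802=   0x12C2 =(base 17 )GA8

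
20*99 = 1980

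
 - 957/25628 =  - 957/25628 = -  0.04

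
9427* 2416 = 22775632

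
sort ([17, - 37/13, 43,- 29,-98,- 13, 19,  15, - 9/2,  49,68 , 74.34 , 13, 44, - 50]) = [ - 98,-50 ,-29,  -  13, -9/2, - 37/13, 13,  15, 17,  19, 43, 44, 49, 68, 74.34 ] 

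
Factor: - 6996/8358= - 1166/1393 = - 2^1*7^( - 1)*11^1*53^1*199^(-1 )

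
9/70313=9/70313=0.00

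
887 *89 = 78943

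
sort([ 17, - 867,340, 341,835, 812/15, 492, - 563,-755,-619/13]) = [ - 867, - 755, - 563 , - 619/13,  17,812/15,340, 341, 492,835 ]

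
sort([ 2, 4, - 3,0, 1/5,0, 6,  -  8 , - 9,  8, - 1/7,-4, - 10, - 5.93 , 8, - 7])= [ - 10, - 9, - 8,-7, - 5.93, - 4, - 3, - 1/7,0 , 0, 1/5,  2,4,  6, 8, 8 ]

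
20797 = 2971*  7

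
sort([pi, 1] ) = [ 1,pi ]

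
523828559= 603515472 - 79686913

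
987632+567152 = 1554784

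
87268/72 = 21817/18=1212.06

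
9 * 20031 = 180279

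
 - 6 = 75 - 81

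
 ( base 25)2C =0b111110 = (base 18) 38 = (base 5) 222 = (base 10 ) 62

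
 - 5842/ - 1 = 5842/1 = 5842.00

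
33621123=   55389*607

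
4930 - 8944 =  - 4014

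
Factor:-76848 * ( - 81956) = 2^6 * 3^1*7^1*1601^1*2927^1= 6298154688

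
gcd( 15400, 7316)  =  4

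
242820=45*5396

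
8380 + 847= 9227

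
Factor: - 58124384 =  - 2^5*1816387^1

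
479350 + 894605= 1373955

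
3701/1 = 3701 =3701.00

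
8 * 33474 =267792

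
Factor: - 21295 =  -5^1*4259^1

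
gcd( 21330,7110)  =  7110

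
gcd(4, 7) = 1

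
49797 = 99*503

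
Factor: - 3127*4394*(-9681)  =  133017307878 =2^1*3^1 *7^1*13^3 * 53^1*59^1*461^1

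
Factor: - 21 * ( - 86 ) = 1806 =2^1*3^1*7^1*43^1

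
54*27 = 1458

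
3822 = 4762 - 940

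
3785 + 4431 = 8216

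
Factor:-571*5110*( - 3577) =2^1*5^1*7^3*73^2*571^1 = 10437006370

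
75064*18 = 1351152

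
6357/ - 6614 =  - 1 + 257/6614 = - 0.96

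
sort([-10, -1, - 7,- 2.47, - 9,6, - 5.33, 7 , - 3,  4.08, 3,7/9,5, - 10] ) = [ - 10, - 10,-9,-7, - 5.33,-3,- 2.47,- 1, 7/9,3,4.08,  5,6, 7]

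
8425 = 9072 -647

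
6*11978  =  71868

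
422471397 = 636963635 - 214492238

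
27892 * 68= 1896656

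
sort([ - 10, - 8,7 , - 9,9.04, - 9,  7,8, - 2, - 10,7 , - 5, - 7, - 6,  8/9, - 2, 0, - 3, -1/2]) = [-10, - 10, - 9, - 9, - 8,-7,  -  6, - 5 , - 3 ,  -  2, - 2, - 1/2, 0, 8/9,7,7,7, 8, 9.04 ]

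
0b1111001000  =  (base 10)968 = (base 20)288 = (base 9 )1285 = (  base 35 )RN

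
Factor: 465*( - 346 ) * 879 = - 2^1 * 3^2*5^1* 31^1 * 173^1*293^1=- 141422310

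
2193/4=2193/4 = 548.25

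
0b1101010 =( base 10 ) 106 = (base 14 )78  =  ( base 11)97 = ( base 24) 4a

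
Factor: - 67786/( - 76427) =2^1*13^( - 1 )*5879^( - 1)*33893^1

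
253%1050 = 253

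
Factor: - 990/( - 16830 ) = 1/17 = 17^( - 1 ) 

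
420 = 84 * 5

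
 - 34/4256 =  - 17/2128 = - 0.01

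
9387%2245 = 407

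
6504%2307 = 1890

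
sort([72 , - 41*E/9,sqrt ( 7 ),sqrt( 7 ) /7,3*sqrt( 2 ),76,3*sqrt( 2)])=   [-41*E/9, sqrt( 7 ) /7,sqrt(7), 3 * sqrt( 2 ),  3*sqrt( 2),72,76] 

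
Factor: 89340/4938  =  14890/823 = 2^1*5^1*823^ ( -1 )*1489^1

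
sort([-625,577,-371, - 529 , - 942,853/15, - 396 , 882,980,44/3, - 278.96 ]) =[ - 942, - 625, - 529, - 396, - 371,  -  278.96 , 44/3,853/15,577,882, 980 ] 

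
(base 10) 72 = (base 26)2K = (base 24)30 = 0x48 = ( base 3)2200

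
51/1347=17/449 = 0.04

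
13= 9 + 4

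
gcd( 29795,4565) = 5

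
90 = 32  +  58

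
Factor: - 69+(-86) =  - 5^1 * 31^1 = - 155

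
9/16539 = 3/5513 = 0.00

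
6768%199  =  2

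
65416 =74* 884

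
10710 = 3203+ 7507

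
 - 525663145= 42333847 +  - 567996992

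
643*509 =327287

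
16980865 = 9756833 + 7224032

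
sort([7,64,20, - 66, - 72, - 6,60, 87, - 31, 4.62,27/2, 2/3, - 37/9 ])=[ - 72, - 66, - 31, - 6, - 37/9,2/3, 4.62,7,27/2, 20,60,  64,87]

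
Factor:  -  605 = -5^1*11^2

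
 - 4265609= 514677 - 4780286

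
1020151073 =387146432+633004641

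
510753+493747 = 1004500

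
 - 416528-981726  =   - 1398254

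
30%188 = 30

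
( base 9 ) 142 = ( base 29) 43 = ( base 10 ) 119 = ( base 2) 1110111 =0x77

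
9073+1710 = 10783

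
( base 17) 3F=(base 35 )1v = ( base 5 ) 231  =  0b1000010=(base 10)66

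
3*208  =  624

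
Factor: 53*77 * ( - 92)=  -  2^2*7^1*11^1 * 23^1*53^1 =- 375452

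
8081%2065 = 1886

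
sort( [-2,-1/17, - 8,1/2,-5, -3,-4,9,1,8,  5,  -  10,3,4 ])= [ - 10, - 8, -5, - 4, - 3 , - 2,-1/17, 1/2,1, 3 , 4,5,8 , 9 ] 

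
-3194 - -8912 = 5718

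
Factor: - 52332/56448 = -89/96 = - 2^ (-5)*3^( - 1 )*89^1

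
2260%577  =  529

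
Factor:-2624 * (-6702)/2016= 183188/21 = 2^2 * 3^(-1)*7^(-1) *41^1*1117^1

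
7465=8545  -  1080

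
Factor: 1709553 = 3^1*569851^1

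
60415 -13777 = 46638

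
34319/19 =34319/19  =  1806.26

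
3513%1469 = 575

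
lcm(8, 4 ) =8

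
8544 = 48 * 178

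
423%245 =178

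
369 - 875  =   - 506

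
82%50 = 32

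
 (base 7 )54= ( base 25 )1e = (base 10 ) 39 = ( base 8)47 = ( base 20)1J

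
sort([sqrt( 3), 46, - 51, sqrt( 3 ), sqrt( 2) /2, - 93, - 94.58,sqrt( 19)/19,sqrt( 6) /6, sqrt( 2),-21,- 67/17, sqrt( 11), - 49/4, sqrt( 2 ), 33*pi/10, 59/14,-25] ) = [ - 94.58, - 93, - 51, - 25, - 21,-49/4, - 67/17, sqrt( 19)/19, sqrt( 6)/6,sqrt( 2)/2, sqrt( 2), sqrt( 2), sqrt(3), sqrt( 3),  sqrt(11 ),59/14, 33*pi/10, 46]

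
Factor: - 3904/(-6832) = 4/7=2^2 * 7^( - 1)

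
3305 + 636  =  3941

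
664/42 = 332/21 = 15.81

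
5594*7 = 39158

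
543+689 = 1232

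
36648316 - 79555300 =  - 42906984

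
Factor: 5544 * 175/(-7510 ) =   -  97020/751 = - 2^2*3^2 * 5^1 * 7^2 *11^1*751^( - 1)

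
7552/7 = 7552/7 = 1078.86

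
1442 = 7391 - 5949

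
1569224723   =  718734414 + 850490309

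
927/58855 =927/58855 = 0.02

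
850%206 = 26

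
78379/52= 78379/52 = 1507.29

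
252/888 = 21/74 = 0.28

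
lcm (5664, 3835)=368160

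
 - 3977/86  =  -3977/86 = -46.24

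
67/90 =67/90= 0.74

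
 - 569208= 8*( -71151) 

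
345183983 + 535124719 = 880308702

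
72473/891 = 81  +  302/891= 81.34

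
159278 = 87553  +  71725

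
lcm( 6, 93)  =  186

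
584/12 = 146/3 = 48.67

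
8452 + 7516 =15968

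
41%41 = 0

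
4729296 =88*53742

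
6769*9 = 60921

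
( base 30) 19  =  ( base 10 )39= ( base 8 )47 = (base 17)25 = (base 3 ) 1110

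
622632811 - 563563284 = 59069527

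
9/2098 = 9/2098 = 0.00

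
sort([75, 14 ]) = [14, 75]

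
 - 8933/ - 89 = 8933/89 = 100.37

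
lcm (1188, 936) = 30888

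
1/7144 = 1/7144 = 0.00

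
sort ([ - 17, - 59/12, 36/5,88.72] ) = [-17,-59/12,36/5, 88.72]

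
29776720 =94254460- 64477740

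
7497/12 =624+3/4 = 624.75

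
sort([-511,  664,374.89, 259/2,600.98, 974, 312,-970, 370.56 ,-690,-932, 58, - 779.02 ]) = [-970,-932,  -  779.02, - 690, - 511, 58 , 259/2 , 312,370.56, 374.89,600.98,664, 974]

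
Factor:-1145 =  - 5^1*229^1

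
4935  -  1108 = 3827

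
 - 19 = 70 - 89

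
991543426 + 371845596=1363389022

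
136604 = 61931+74673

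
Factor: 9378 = 2^1 * 3^2*521^1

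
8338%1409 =1293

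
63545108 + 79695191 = 143240299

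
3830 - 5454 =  - 1624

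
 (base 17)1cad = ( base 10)8564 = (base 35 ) 6yo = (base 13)3b8a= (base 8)20564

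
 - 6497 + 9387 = 2890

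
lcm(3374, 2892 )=20244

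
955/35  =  27 +2/7 = 27.29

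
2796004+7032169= 9828173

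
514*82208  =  42254912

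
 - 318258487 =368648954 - 686907441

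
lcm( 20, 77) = 1540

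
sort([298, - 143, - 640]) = [ - 640, - 143,  298]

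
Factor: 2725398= 2^1*3^2*13^1*19^1*613^1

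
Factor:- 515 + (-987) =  - 2^1* 751^1=- 1502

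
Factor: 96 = 2^5*3^1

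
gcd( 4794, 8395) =1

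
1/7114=1/7114 = 0.00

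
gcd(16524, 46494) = 162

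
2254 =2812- 558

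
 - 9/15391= - 1 + 15382/15391 = -0.00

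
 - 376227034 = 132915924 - 509142958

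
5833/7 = 5833/7 = 833.29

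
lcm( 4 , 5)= 20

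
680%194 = 98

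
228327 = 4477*51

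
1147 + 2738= 3885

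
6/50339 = 6/50339 = 0.00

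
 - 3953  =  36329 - 40282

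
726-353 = 373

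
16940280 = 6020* 2814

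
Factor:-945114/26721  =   - 2^1*3^(-1 )*2969^(-1)*157519^1= - 315038/8907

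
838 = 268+570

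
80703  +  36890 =117593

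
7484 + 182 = 7666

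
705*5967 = 4206735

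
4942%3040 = 1902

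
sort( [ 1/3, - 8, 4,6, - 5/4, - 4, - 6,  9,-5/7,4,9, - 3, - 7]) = [ - 8, - 7, - 6, - 4, - 3, - 5/4,-5/7, 1/3,4, 4, 6,9 , 9]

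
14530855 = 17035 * 853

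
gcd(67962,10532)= 2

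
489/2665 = 489/2665 = 0.18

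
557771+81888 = 639659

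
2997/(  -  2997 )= - 1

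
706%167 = 38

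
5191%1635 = 286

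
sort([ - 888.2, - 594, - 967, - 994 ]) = [ - 994,-967, - 888.2, - 594 ] 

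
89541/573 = 156+51/191 = 156.27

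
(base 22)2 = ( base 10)2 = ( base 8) 2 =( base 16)2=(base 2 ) 10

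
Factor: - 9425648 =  - 2^4* 79^1*7457^1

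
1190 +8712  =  9902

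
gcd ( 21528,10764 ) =10764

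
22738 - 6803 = 15935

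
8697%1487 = 1262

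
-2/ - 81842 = 1/40921 =0.00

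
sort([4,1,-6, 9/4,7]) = [ - 6,1, 9/4, 4, 7 ] 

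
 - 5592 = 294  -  5886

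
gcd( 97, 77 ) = 1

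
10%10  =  0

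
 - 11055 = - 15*737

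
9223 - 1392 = 7831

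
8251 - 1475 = 6776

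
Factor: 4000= 2^5 * 5^3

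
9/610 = 9/610 = 0.01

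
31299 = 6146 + 25153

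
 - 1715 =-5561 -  - 3846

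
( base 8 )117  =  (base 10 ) 79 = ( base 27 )2P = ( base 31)2H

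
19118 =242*79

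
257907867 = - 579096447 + 837004314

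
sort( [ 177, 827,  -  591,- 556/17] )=[ - 591, - 556/17, 177, 827] 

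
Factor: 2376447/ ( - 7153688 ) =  - 2^( -3)*3^1*17^2*2741^1*894211^(-1 ) 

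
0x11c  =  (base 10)284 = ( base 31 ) 95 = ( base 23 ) c8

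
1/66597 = 1/66597 = 0.00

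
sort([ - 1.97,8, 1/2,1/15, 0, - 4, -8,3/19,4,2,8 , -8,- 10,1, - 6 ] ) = [  -  10,-8, -8,-6, - 4,-1.97 , 0,1/15,3/19, 1/2 , 1,  2 , 4,  8,8 ]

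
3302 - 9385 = -6083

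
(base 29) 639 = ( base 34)4f8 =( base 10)5142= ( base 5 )131032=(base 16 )1416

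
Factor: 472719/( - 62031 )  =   - 221/29 = - 13^1*17^1*29^(- 1) 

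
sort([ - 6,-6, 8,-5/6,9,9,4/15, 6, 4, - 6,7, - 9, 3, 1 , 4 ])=[ - 9,- 6, - 6,- 6, -5/6,4/15, 1, 3, 4,4, 6, 7 , 8, 9, 9]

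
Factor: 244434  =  2^1*3^1*40739^1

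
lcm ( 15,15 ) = 15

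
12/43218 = 2/7203= 0.00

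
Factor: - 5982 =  -2^1*3^1*997^1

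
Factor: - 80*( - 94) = 7520 =2^5*5^1 * 47^1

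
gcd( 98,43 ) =1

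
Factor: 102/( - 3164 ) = - 51/1582 = - 2^( - 1)  *3^1* 7^( -1)*17^1*113^( - 1 )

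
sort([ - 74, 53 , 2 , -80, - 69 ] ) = [ - 80, - 74, - 69, 2,53]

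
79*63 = 4977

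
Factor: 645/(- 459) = -215/153 = - 3^( - 2)*5^1*17^( - 1)*43^1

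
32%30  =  2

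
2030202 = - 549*( - 3698 ) 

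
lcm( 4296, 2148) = 4296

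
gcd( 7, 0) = 7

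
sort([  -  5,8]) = [  -  5,8]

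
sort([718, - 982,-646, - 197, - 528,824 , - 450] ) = [-982,-646, - 528,- 450, - 197, 718,824 ] 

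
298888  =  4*74722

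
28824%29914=28824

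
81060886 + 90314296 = 171375182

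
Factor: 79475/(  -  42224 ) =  - 2^(  -  4 )*5^2*7^( - 1)*11^1*13^( - 1)*17^2*29^ (  -  1)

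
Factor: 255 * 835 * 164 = 2^2*3^1 * 5^2*17^1 * 41^1*167^1 = 34919700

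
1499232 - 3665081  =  -2165849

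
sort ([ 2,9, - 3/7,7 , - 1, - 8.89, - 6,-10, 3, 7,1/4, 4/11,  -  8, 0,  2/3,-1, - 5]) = [ - 10,  -  8.89, - 8, -6, -5, - 1 , - 1,-3/7, 0, 1/4,4/11,2/3, 2, 3 , 7 , 7,9]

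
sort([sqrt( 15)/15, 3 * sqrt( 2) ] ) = [sqrt(15)/15, 3*sqrt( 2) ] 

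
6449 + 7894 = 14343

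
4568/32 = 571/4 = 142.75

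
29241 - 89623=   -  60382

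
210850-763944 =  - 553094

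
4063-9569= - 5506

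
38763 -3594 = 35169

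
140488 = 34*4132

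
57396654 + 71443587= 128840241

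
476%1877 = 476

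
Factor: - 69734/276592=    - 119/472 = - 2^ (  -  3) *7^1 * 17^1 * 59^ ( - 1) 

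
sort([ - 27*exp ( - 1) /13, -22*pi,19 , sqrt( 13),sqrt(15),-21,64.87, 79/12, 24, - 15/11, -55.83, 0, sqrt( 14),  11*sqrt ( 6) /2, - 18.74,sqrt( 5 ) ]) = [ - 22 * pi, -55.83 , - 21, - 18.74  ,-15/11, - 27*exp(  -  1)/13, 0,  sqrt(5),  sqrt( 13 ),  sqrt(14) , sqrt ( 15 ), 79/12,11*sqrt( 6)/2,19, 24,64.87 ]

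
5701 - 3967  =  1734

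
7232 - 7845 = - 613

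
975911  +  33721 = 1009632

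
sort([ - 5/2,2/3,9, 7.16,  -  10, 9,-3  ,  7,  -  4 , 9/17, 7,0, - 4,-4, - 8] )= [ - 10,-8 , - 4, - 4,-4, - 3, -5/2,  0, 9/17,2/3, 7,7,  7.16,  9, 9 ]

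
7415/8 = 7415/8 = 926.88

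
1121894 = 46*24389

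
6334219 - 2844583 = 3489636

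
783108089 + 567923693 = 1351031782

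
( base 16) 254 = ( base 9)732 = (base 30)JQ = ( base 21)178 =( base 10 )596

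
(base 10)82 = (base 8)122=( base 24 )3A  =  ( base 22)3G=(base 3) 10001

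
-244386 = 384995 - 629381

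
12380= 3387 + 8993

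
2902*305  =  885110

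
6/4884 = 1/814 = 0.00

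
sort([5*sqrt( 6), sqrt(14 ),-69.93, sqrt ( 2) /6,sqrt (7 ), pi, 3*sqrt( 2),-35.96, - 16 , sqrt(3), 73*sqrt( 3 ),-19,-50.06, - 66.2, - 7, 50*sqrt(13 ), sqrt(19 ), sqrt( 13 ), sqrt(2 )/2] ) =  [ - 69.93, - 66.2, - 50.06, - 35.96,  -  19, - 16, - 7, sqrt(2) /6, sqrt (2) /2, sqrt( 3 ),  sqrt( 7),pi, sqrt( 13 ), sqrt( 14), 3*sqrt( 2)  ,  sqrt (19), 5*sqrt ( 6 ), 73*sqrt(3 ), 50*sqrt( 13)]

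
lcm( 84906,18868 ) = 169812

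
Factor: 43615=5^1 *11^1*13^1*61^1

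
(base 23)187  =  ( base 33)lr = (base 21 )1d6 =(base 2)1011010000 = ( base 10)720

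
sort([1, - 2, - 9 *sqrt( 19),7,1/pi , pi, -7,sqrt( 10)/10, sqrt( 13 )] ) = [-9*sqrt( 19),-7, - 2, sqrt( 10)/10,1/pi, 1,pi,sqrt(13), 7] 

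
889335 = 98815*9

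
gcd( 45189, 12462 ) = 3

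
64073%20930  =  1283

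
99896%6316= 5156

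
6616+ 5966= 12582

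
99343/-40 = -99343/40 = -2483.57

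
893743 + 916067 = 1809810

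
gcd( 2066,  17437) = 1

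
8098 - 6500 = 1598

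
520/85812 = 130/21453 = 0.01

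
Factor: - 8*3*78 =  - 2^4*3^2*13^1  =  - 1872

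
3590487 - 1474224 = 2116263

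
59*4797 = 283023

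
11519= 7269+4250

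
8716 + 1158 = 9874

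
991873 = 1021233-29360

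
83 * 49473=4106259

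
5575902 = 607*9186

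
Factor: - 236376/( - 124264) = 3^2*67^1*317^(- 1 )  =  603/317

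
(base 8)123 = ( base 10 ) 83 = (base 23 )3E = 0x53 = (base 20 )43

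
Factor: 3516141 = 3^1*1172047^1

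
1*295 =295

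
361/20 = 18 + 1/20  =  18.05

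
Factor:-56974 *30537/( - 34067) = 1739815038/34067= 2^1*3^4*11^( - 1 )*13^1 * 19^(- 1)*29^1*61^1*163^(  -  1 )  *467^1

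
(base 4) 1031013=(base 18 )f43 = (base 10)4935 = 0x1347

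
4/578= 2/289 = 0.01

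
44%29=15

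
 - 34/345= - 1 + 311/345= - 0.10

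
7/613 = 7/613 = 0.01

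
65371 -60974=4397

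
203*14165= 2875495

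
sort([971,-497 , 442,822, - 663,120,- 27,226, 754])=[ - 663, - 497 ,- 27, 120,226, 442 , 754,822 , 971] 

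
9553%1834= 383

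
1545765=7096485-5550720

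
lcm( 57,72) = 1368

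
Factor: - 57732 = -2^2*3^1*17^1*283^1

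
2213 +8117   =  10330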